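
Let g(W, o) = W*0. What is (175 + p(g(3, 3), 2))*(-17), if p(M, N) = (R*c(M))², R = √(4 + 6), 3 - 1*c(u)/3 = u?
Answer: -16745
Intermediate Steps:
c(u) = 9 - 3*u
g(W, o) = 0
R = √10 ≈ 3.1623
p(M, N) = 10*(9 - 3*M)² (p(M, N) = (√10*(9 - 3*M))² = 10*(9 - 3*M)²)
(175 + p(g(3, 3), 2))*(-17) = (175 + 90*(-3 + 0)²)*(-17) = (175 + 90*(-3)²)*(-17) = (175 + 90*9)*(-17) = (175 + 810)*(-17) = 985*(-17) = -16745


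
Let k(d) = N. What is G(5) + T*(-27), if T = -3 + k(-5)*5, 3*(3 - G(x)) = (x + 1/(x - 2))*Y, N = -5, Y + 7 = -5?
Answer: 2341/3 ≈ 780.33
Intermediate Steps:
Y = -12 (Y = -7 - 5 = -12)
k(d) = -5
G(x) = 3 + 4*x + 4/(-2 + x) (G(x) = 3 - (x + 1/(x - 2))*(-12)/3 = 3 - (x + 1/(-2 + x))*(-12)/3 = 3 - (-12*x - 12/(-2 + x))/3 = 3 + (4*x + 4/(-2 + x)) = 3 + 4*x + 4/(-2 + x))
T = -28 (T = -3 - 5*5 = -3 - 25 = -28)
G(5) + T*(-27) = (-2 - 5*5 + 4*5²)/(-2 + 5) - 28*(-27) = (-2 - 25 + 4*25)/3 + 756 = (-2 - 25 + 100)/3 + 756 = (⅓)*73 + 756 = 73/3 + 756 = 2341/3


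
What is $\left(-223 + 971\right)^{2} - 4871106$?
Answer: $-4311602$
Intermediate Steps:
$\left(-223 + 971\right)^{2} - 4871106 = 748^{2} - 4871106 = 559504 - 4871106 = -4311602$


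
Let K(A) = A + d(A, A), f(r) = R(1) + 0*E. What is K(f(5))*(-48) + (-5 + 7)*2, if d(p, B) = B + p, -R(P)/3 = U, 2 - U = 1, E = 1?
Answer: 436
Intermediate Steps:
U = 1 (U = 2 - 1*1 = 2 - 1 = 1)
R(P) = -3 (R(P) = -3*1 = -3)
f(r) = -3 (f(r) = -3 + 0*1 = -3 + 0 = -3)
K(A) = 3*A (K(A) = A + (A + A) = A + 2*A = 3*A)
K(f(5))*(-48) + (-5 + 7)*2 = (3*(-3))*(-48) + (-5 + 7)*2 = -9*(-48) + 2*2 = 432 + 4 = 436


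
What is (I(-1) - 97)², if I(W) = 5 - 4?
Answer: 9216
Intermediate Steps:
I(W) = 1
(I(-1) - 97)² = (1 - 97)² = (-96)² = 9216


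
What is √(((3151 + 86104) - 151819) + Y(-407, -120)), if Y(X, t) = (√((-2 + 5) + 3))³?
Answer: √(-62564 + 6*√6) ≈ 250.1*I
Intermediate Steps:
Y(X, t) = 6*√6 (Y(X, t) = (√(3 + 3))³ = (√6)³ = 6*√6)
√(((3151 + 86104) - 151819) + Y(-407, -120)) = √(((3151 + 86104) - 151819) + 6*√6) = √((89255 - 151819) + 6*√6) = √(-62564 + 6*√6)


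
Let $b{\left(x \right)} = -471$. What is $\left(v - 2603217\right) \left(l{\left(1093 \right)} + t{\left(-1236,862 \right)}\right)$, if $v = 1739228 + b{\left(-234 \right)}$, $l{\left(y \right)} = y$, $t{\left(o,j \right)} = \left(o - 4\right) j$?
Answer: $923059150020$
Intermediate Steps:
$t{\left(o,j \right)} = j \left(-4 + o\right)$ ($t{\left(o,j \right)} = \left(-4 + o\right) j = j \left(-4 + o\right)$)
$v = 1738757$ ($v = 1739228 - 471 = 1738757$)
$\left(v - 2603217\right) \left(l{\left(1093 \right)} + t{\left(-1236,862 \right)}\right) = \left(1738757 - 2603217\right) \left(1093 + 862 \left(-4 - 1236\right)\right) = \left(1738757 - 2603217\right) \left(1093 + 862 \left(-1240\right)\right) = \left(1738757 - 2603217\right) \left(1093 - 1068880\right) = \left(-864460\right) \left(-1067787\right) = 923059150020$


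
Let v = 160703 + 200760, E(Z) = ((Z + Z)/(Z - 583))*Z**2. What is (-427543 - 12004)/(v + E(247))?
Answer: -73843896/45656561 ≈ -1.6174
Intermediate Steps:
E(Z) = 2*Z**3/(-583 + Z) (E(Z) = ((2*Z)/(-583 + Z))*Z**2 = (2*Z/(-583 + Z))*Z**2 = 2*Z**3/(-583 + Z))
v = 361463
(-427543 - 12004)/(v + E(247)) = (-427543 - 12004)/(361463 + 2*247**3/(-583 + 247)) = -439547/(361463 + 2*15069223/(-336)) = -439547/(361463 + 2*15069223*(-1/336)) = -439547/(361463 - 15069223/168) = -439547/45656561/168 = -439547*168/45656561 = -73843896/45656561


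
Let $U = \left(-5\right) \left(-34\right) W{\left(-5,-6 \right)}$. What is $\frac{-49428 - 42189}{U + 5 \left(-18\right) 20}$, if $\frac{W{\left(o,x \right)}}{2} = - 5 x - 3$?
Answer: $- \frac{30539}{2460} \approx -12.414$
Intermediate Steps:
$W{\left(o,x \right)} = -6 - 10 x$ ($W{\left(o,x \right)} = 2 \left(- 5 x - 3\right) = 2 \left(-3 - 5 x\right) = -6 - 10 x$)
$U = 9180$ ($U = \left(-5\right) \left(-34\right) \left(-6 - -60\right) = 170 \left(-6 + 60\right) = 170 \cdot 54 = 9180$)
$\frac{-49428 - 42189}{U + 5 \left(-18\right) 20} = \frac{-49428 - 42189}{9180 + 5 \left(-18\right) 20} = - \frac{91617}{9180 - 1800} = - \frac{91617}{7380} = \left(-91617\right) \frac{1}{7380} = - \frac{30539}{2460}$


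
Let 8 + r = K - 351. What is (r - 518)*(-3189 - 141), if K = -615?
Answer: 4968360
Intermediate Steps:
r = -974 (r = -8 + (-615 - 351) = -8 - 966 = -974)
(r - 518)*(-3189 - 141) = (-974 - 518)*(-3189 - 141) = -1492*(-3330) = 4968360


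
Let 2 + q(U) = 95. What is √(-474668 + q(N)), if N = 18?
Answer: 5*I*√18983 ≈ 688.89*I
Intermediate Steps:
q(U) = 93 (q(U) = -2 + 95 = 93)
√(-474668 + q(N)) = √(-474668 + 93) = √(-474575) = 5*I*√18983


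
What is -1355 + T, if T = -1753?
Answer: -3108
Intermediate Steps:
-1355 + T = -1355 - 1753 = -3108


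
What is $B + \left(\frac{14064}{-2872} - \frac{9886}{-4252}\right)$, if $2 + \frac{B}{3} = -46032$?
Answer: $- \frac{105406104839}{763234} \approx -1.381 \cdot 10^{5}$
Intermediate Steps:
$B = -138102$ ($B = -6 + 3 \left(-46032\right) = -6 - 138096 = -138102$)
$B + \left(\frac{14064}{-2872} - \frac{9886}{-4252}\right) = -138102 + \left(\frac{14064}{-2872} - \frac{9886}{-4252}\right) = -138102 + \left(14064 \left(- \frac{1}{2872}\right) - - \frac{4943}{2126}\right) = -138102 + \left(- \frac{1758}{359} + \frac{4943}{2126}\right) = -138102 - \frac{1962971}{763234} = - \frac{105406104839}{763234}$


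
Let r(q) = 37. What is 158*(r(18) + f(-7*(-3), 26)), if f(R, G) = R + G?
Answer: 13272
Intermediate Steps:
f(R, G) = G + R
158*(r(18) + f(-7*(-3), 26)) = 158*(37 + (26 - 7*(-3))) = 158*(37 + (26 + 21)) = 158*(37 + 47) = 158*84 = 13272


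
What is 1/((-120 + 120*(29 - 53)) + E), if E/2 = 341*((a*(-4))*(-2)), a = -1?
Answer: -1/8456 ≈ -0.00011826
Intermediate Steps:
E = -5456 (E = 2*(341*(-1*(-4)*(-2))) = 2*(341*(4*(-2))) = 2*(341*(-8)) = 2*(-2728) = -5456)
1/((-120 + 120*(29 - 53)) + E) = 1/((-120 + 120*(29 - 53)) - 5456) = 1/((-120 + 120*(-24)) - 5456) = 1/((-120 - 2880) - 5456) = 1/(-3000 - 5456) = 1/(-8456) = -1/8456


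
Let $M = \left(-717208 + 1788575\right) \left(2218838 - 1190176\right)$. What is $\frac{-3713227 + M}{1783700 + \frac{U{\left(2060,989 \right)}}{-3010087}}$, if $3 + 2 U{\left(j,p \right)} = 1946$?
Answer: $\frac{6634658022837084498}{10738184361857} \approx 6.1786 \cdot 10^{5}$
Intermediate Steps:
$U{\left(j,p \right)} = \frac{1943}{2}$ ($U{\left(j,p \right)} = - \frac{3}{2} + \frac{1}{2} \cdot 1946 = - \frac{3}{2} + 973 = \frac{1943}{2}$)
$M = 1102074520954$ ($M = 1071367 \cdot 1028662 = 1102074520954$)
$\frac{-3713227 + M}{1783700 + \frac{U{\left(2060,989 \right)}}{-3010087}} = \frac{-3713227 + 1102074520954}{1783700 + \frac{1943}{2 \left(-3010087\right)}} = \frac{1102070807727}{1783700 + \frac{1943}{2} \left(- \frac{1}{3010087}\right)} = \frac{1102070807727}{1783700 - \frac{1943}{6020174}} = \frac{1102070807727}{\frac{10738184361857}{6020174}} = 1102070807727 \cdot \frac{6020174}{10738184361857} = \frac{6634658022837084498}{10738184361857}$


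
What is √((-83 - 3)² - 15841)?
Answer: I*√8445 ≈ 91.897*I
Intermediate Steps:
√((-83 - 3)² - 15841) = √((-86)² - 15841) = √(7396 - 15841) = √(-8445) = I*√8445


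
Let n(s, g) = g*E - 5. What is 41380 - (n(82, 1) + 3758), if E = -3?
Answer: 37630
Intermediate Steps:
n(s, g) = -5 - 3*g (n(s, g) = g*(-3) - 5 = -3*g - 5 = -5 - 3*g)
41380 - (n(82, 1) + 3758) = 41380 - ((-5 - 3*1) + 3758) = 41380 - ((-5 - 3) + 3758) = 41380 - (-8 + 3758) = 41380 - 1*3750 = 41380 - 3750 = 37630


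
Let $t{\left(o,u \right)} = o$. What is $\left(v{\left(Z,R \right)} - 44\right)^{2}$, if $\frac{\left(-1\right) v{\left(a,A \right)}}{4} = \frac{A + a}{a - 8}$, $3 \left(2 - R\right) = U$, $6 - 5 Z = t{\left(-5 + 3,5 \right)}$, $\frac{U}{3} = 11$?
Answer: $\frac{151321}{64} \approx 2364.4$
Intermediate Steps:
$U = 33$ ($U = 3 \cdot 11 = 33$)
$Z = \frac{8}{5}$ ($Z = \frac{6}{5} - \frac{-5 + 3}{5} = \frac{6}{5} - - \frac{2}{5} = \frac{6}{5} + \frac{2}{5} = \frac{8}{5} \approx 1.6$)
$R = -9$ ($R = 2 - 11 = -9$)
$v{\left(a,A \right)} = - \frac{4 \left(A + a\right)}{-8 + a}$ ($v{\left(a,A \right)} = - 4 \frac{A + a}{a - 8} = - 4 \frac{A + a}{-8 + a} = - \frac{4 \left(A + a\right)}{-8 + a}$)
$\left(v{\left(Z,R \right)} - 44\right)^{2} = \left(\frac{4 \left(\left(-1\right) \left(-9\right) - \frac{8}{5}\right)}{-8 + \frac{8}{5}} - 44\right)^{2} = \left(\frac{4 \left(9 - \frac{8}{5}\right)}{- \frac{32}{5}} - 44\right)^{2} = \left(4 \left(- \frac{5}{32}\right) \frac{37}{5} - 44\right)^{2} = \left(- \frac{37}{8} - 44\right)^{2} = \left(- \frac{389}{8}\right)^{2} = \frac{151321}{64}$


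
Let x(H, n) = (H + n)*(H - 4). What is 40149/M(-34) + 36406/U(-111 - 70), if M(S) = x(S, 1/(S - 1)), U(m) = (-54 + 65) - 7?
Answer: 68886817/7543 ≈ 9132.5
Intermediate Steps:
x(H, n) = (-4 + H)*(H + n) (x(H, n) = (H + n)*(-4 + H) = (-4 + H)*(H + n))
U(m) = 4 (U(m) = 11 - 7 = 4)
M(S) = S**2 - 4*S - 4/(-1 + S) + S/(-1 + S) (M(S) = S**2 - 4*S - 4/(S - 1) + S/(S - 1) = S**2 - 4*S - 4/(-1 + S) + S/(-1 + S))
40149/M(-34) + 36406/U(-111 - 70) = 40149/(((-4 - 34 - 34*(-1 - 34)*(-4 - 34))/(-1 - 34))) + 36406/4 = 40149/(((-4 - 34 - 34*(-35)*(-38))/(-35))) + 36406*(1/4) = 40149/((-(-4 - 34 - 45220)/35)) + 18203/2 = 40149/((-1/35*(-45258))) + 18203/2 = 40149/(45258/35) + 18203/2 = 40149*(35/45258) + 18203/2 = 468405/15086 + 18203/2 = 68886817/7543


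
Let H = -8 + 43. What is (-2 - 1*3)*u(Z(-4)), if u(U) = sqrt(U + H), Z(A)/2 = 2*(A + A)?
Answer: -5*sqrt(3) ≈ -8.6602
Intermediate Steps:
H = 35
Z(A) = 8*A (Z(A) = 2*(2*(A + A)) = 2*(2*(2*A)) = 2*(4*A) = 8*A)
u(U) = sqrt(35 + U) (u(U) = sqrt(U + 35) = sqrt(35 + U))
(-2 - 1*3)*u(Z(-4)) = (-2 - 1*3)*sqrt(35 + 8*(-4)) = (-2 - 3)*sqrt(35 - 32) = -5*sqrt(3)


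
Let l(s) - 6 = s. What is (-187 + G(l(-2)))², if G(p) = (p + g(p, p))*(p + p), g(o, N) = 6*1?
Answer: 11449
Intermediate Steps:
g(o, N) = 6
l(s) = 6 + s
G(p) = 2*p*(6 + p) (G(p) = (p + 6)*(p + p) = (6 + p)*(2*p) = 2*p*(6 + p))
(-187 + G(l(-2)))² = (-187 + 2*(6 - 2)*(6 + (6 - 2)))² = (-187 + 2*4*(6 + 4))² = (-187 + 2*4*10)² = (-187 + 80)² = (-107)² = 11449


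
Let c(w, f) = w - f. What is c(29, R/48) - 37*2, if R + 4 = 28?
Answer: -91/2 ≈ -45.500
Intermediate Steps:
R = 24 (R = -4 + 28 = 24)
c(29, R/48) - 37*2 = (29 - 24/48) - 37*2 = (29 - 24/48) - 74 = (29 - 1*½) - 74 = (29 - ½) - 74 = 57/2 - 74 = -91/2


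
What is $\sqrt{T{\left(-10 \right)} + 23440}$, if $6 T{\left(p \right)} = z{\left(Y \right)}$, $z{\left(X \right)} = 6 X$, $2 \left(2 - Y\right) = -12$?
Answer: $2 \sqrt{5862} \approx 153.13$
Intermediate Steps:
$Y = 8$ ($Y = 2 - -6 = 2 + 6 = 8$)
$T{\left(p \right)} = 8$ ($T{\left(p \right)} = \frac{6 \cdot 8}{6} = \frac{1}{6} \cdot 48 = 8$)
$\sqrt{T{\left(-10 \right)} + 23440} = \sqrt{8 + 23440} = \sqrt{23448} = 2 \sqrt{5862}$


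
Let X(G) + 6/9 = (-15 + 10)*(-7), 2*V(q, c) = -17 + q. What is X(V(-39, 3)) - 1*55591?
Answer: -166670/3 ≈ -55557.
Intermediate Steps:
V(q, c) = -17/2 + q/2 (V(q, c) = (-17 + q)/2 = -17/2 + q/2)
X(G) = 103/3 (X(G) = -⅔ + (-15 + 10)*(-7) = -⅔ - 5*(-7) = -⅔ + 35 = 103/3)
X(V(-39, 3)) - 1*55591 = 103/3 - 1*55591 = 103/3 - 55591 = -166670/3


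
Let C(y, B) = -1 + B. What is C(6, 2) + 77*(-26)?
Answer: -2001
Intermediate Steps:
C(6, 2) + 77*(-26) = (-1 + 2) + 77*(-26) = 1 - 2002 = -2001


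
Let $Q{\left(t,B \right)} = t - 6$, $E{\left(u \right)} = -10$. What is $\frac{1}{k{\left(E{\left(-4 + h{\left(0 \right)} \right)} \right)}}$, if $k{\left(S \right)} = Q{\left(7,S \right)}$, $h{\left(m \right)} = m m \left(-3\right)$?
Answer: $1$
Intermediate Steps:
$h{\left(m \right)} = - 3 m^{2}$ ($h{\left(m \right)} = m^{2} \left(-3\right) = - 3 m^{2}$)
$Q{\left(t,B \right)} = -6 + t$ ($Q{\left(t,B \right)} = t - 6 = -6 + t$)
$k{\left(S \right)} = 1$ ($k{\left(S \right)} = -6 + 7 = 1$)
$\frac{1}{k{\left(E{\left(-4 + h{\left(0 \right)} \right)} \right)}} = 1^{-1} = 1$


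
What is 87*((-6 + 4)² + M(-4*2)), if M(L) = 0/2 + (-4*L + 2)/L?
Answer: -87/4 ≈ -21.750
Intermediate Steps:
M(L) = (2 - 4*L)/L (M(L) = 0*(½) + (2 - 4*L)/L = 0 + (2 - 4*L)/L = (2 - 4*L)/L)
87*((-6 + 4)² + M(-4*2)) = 87*((-6 + 4)² + (-4 + 2/((-4*2)))) = 87*((-2)² + (-4 + 2/(-8))) = 87*(4 + (-4 + 2*(-⅛))) = 87*(4 + (-4 - ¼)) = 87*(4 - 17/4) = 87*(-¼) = -87/4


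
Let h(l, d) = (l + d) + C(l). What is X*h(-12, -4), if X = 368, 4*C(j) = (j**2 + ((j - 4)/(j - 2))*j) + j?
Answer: 34960/7 ≈ 4994.3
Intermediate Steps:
C(j) = j/4 + j**2/4 + j*(-4 + j)/(4*(-2 + j)) (C(j) = ((j**2 + ((j - 4)/(j - 2))*j) + j)/4 = ((j**2 + ((-4 + j)/(-2 + j))*j) + j)/4 = ((j**2 + j*(-4 + j)/(-2 + j)) + j)/4 = (j + j**2 + j*(-4 + j)/(-2 + j))/4 = j/4 + j**2/4 + j*(-4 + j)/(4*(-2 + j)))
h(l, d) = d + l + l*(-6 + l**2)/(4*(-2 + l)) (h(l, d) = (l + d) + l*(-6 + l**2)/(4*(-2 + l)) = (d + l) + l*(-6 + l**2)/(4*(-2 + l)) = d + l + l*(-6 + l**2)/(4*(-2 + l)))
X*h(-12, -4) = 368*(((-2 - 12)*(-4 - 12) + (1/4)*(-12)*(-6 + (-12)**2))/(-2 - 12)) = 368*((-14*(-16) + (1/4)*(-12)*(-6 + 144))/(-14)) = 368*(-(224 + (1/4)*(-12)*138)/14) = 368*(-(224 - 414)/14) = 368*(-1/14*(-190)) = 368*(95/7) = 34960/7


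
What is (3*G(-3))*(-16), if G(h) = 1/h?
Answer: 16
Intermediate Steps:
(3*G(-3))*(-16) = (3/(-3))*(-16) = (3*(-⅓))*(-16) = -1*(-16) = 16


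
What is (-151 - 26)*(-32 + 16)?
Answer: 2832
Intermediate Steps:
(-151 - 26)*(-32 + 16) = -177*(-16) = 2832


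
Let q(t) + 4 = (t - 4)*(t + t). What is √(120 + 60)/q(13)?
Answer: 3*√5/115 ≈ 0.058332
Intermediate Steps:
q(t) = -4 + 2*t*(-4 + t) (q(t) = -4 + (t - 4)*(t + t) = -4 + (-4 + t)*(2*t) = -4 + 2*t*(-4 + t))
√(120 + 60)/q(13) = √(120 + 60)/(-4 - 8*13 + 2*13²) = √180/(-4 - 104 + 2*169) = (6*√5)/(-4 - 104 + 338) = (6*√5)/230 = (6*√5)*(1/230) = 3*√5/115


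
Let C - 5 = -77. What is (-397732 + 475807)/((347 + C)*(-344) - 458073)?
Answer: -78075/552673 ≈ -0.14127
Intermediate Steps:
C = -72 (C = 5 - 77 = -72)
(-397732 + 475807)/((347 + C)*(-344) - 458073) = (-397732 + 475807)/((347 - 72)*(-344) - 458073) = 78075/(275*(-344) - 458073) = 78075/(-94600 - 458073) = 78075/(-552673) = 78075*(-1/552673) = -78075/552673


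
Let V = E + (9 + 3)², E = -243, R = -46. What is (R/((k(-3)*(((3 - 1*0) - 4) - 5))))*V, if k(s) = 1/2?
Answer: -1518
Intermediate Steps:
k(s) = ½
V = -99 (V = -243 + (9 + 3)² = -243 + 12² = -243 + 144 = -99)
(R/((k(-3)*(((3 - 1*0) - 4) - 5))))*V = -46*2/(((3 - 1*0) - 4) - 5)*(-99) = -46*2/(((3 + 0) - 4) - 5)*(-99) = -46*2/((3 - 4) - 5)*(-99) = -46*2/(-1 - 5)*(-99) = -46/((½)*(-6))*(-99) = -46/(-3)*(-99) = -46*(-⅓)*(-99) = (46/3)*(-99) = -1518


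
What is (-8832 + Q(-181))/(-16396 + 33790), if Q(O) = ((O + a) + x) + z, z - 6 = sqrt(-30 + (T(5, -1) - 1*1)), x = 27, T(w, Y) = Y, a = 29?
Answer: -8951/17394 + 2*I*sqrt(2)/8697 ≈ -0.5146 + 0.00032522*I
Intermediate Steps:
z = 6 + 4*I*sqrt(2) (z = 6 + sqrt(-30 + (-1 - 1*1)) = 6 + sqrt(-30 + (-1 - 1)) = 6 + sqrt(-30 - 2) = 6 + sqrt(-32) = 6 + 4*I*sqrt(2) ≈ 6.0 + 5.6569*I)
Q(O) = 62 + O + 4*I*sqrt(2) (Q(O) = ((O + 29) + 27) + (6 + 4*I*sqrt(2)) = ((29 + O) + 27) + (6 + 4*I*sqrt(2)) = (56 + O) + (6 + 4*I*sqrt(2)) = 62 + O + 4*I*sqrt(2))
(-8832 + Q(-181))/(-16396 + 33790) = (-8832 + (62 - 181 + 4*I*sqrt(2)))/(-16396 + 33790) = (-8832 + (-119 + 4*I*sqrt(2)))/17394 = (-8951 + 4*I*sqrt(2))*(1/17394) = -8951/17394 + 2*I*sqrt(2)/8697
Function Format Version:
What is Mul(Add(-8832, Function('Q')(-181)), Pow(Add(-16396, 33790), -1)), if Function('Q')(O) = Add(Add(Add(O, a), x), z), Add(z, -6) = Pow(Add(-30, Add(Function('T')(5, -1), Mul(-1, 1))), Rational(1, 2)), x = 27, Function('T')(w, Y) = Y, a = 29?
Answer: Add(Rational(-8951, 17394), Mul(Rational(2, 8697), I, Pow(2, Rational(1, 2)))) ≈ Add(-0.51460, Mul(0.00032522, I))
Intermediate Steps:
z = Add(6, Mul(4, I, Pow(2, Rational(1, 2)))) (z = Add(6, Pow(Add(-30, Add(-1, Mul(-1, 1))), Rational(1, 2))) = Add(6, Pow(Add(-30, Add(-1, -1)), Rational(1, 2))) = Add(6, Pow(Add(-30, -2), Rational(1, 2))) = Add(6, Pow(-32, Rational(1, 2))) = Add(6, Mul(4, I, Pow(2, Rational(1, 2)))) ≈ Add(6.0000, Mul(5.6569, I)))
Function('Q')(O) = Add(62, O, Mul(4, I, Pow(2, Rational(1, 2)))) (Function('Q')(O) = Add(Add(Add(O, 29), 27), Add(6, Mul(4, I, Pow(2, Rational(1, 2))))) = Add(Add(Add(29, O), 27), Add(6, Mul(4, I, Pow(2, Rational(1, 2))))) = Add(Add(56, O), Add(6, Mul(4, I, Pow(2, Rational(1, 2))))) = Add(62, O, Mul(4, I, Pow(2, Rational(1, 2)))))
Mul(Add(-8832, Function('Q')(-181)), Pow(Add(-16396, 33790), -1)) = Mul(Add(-8832, Add(62, -181, Mul(4, I, Pow(2, Rational(1, 2))))), Pow(Add(-16396, 33790), -1)) = Mul(Add(-8832, Add(-119, Mul(4, I, Pow(2, Rational(1, 2))))), Pow(17394, -1)) = Mul(Add(-8951, Mul(4, I, Pow(2, Rational(1, 2)))), Rational(1, 17394)) = Add(Rational(-8951, 17394), Mul(Rational(2, 8697), I, Pow(2, Rational(1, 2))))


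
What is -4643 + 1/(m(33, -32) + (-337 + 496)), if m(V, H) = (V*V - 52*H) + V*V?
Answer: -18576642/4001 ≈ -4643.0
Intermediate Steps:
m(V, H) = -52*H + 2*V² (m(V, H) = (V² - 52*H) + V² = -52*H + 2*V²)
-4643 + 1/(m(33, -32) + (-337 + 496)) = -4643 + 1/((-52*(-32) + 2*33²) + (-337 + 496)) = -4643 + 1/((1664 + 2*1089) + 159) = -4643 + 1/((1664 + 2178) + 159) = -4643 + 1/(3842 + 159) = -4643 + 1/4001 = -18576642/4001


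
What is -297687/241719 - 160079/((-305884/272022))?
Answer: 1754260858528219/12322995766 ≈ 1.4236e+5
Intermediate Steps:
-297687/241719 - 160079/((-305884/272022)) = -297687*1/241719 - 160079/((-305884*1/272022)) = -99229/80573 - 160079/(-152942/136011) = -99229/80573 - 160079*(-136011/152942) = -99229/80573 + 21772504869/152942 = 1754260858528219/12322995766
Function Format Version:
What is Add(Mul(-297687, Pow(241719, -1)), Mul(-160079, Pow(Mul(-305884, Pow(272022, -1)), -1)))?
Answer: Rational(1754260858528219, 12322995766) ≈ 1.4236e+5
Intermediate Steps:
Add(Mul(-297687, Pow(241719, -1)), Mul(-160079, Pow(Mul(-305884, Pow(272022, -1)), -1))) = Add(Mul(-297687, Rational(1, 241719)), Mul(-160079, Pow(Mul(-305884, Rational(1, 272022)), -1))) = Add(Rational(-99229, 80573), Mul(-160079, Pow(Rational(-152942, 136011), -1))) = Add(Rational(-99229, 80573), Mul(-160079, Rational(-136011, 152942))) = Add(Rational(-99229, 80573), Rational(21772504869, 152942)) = Rational(1754260858528219, 12322995766)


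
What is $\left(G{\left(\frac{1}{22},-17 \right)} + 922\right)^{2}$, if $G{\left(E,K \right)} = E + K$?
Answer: $\frac{396447921}{484} \approx 8.1911 \cdot 10^{5}$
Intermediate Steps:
$\left(G{\left(\frac{1}{22},-17 \right)} + 922\right)^{2} = \left(\left(\frac{1}{22} - 17\right) + 922\right)^{2} = \left(- \frac{373}{22} + 922\right)^{2} = \left(\frac{19911}{22}\right)^{2} = \frac{396447921}{484}$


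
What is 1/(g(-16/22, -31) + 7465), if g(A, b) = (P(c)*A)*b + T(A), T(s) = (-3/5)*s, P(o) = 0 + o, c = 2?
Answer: 55/413079 ≈ 0.00013315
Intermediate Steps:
P(o) = o
T(s) = -3*s/5 (T(s) = ((⅕)*(-3))*s = -3*s/5)
g(A, b) = -3*A/5 + 2*A*b (g(A, b) = (2*A)*b - 3*A/5 = 2*A*b - 3*A/5 = -3*A/5 + 2*A*b)
1/(g(-16/22, -31) + 7465) = 1/((-16/22)*(-3 + 10*(-31))/5 + 7465) = 1/((-16*1/22)*(-3 - 310)/5 + 7465) = 1/((⅕)*(-8/11)*(-313) + 7465) = 1/(2504/55 + 7465) = 1/(413079/55) = 55/413079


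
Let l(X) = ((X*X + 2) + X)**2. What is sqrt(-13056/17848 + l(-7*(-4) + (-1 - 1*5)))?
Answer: 4*sqrt(80279628007)/2231 ≈ 508.00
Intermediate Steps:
l(X) = (2 + X + X**2)**2 (l(X) = ((X**2 + 2) + X)**2 = ((2 + X**2) + X)**2 = (2 + X + X**2)**2)
sqrt(-13056/17848 + l(-7*(-4) + (-1 - 1*5))) = sqrt(-13056/17848 + (2 + (-7*(-4) + (-1 - 1*5)) + (-7*(-4) + (-1 - 1*5))**2)**2) = sqrt(-13056*1/17848 + (2 + (28 + (-1 - 5)) + (28 + (-1 - 5))**2)**2) = sqrt(-1632/2231 + (2 + (28 - 6) + (28 - 6)**2)**2) = sqrt(-1632/2231 + (2 + 22 + 22**2)**2) = sqrt(-1632/2231 + (2 + 22 + 484)**2) = sqrt(-1632/2231 + 508**2) = sqrt(-1632/2231 + 258064) = sqrt(575739152/2231) = 4*sqrt(80279628007)/2231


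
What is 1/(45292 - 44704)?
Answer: 1/588 ≈ 0.0017007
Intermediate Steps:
1/(45292 - 44704) = 1/588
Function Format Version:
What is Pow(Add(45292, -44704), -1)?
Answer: Rational(1, 588) ≈ 0.0017007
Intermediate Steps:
Pow(Add(45292, -44704), -1) = Pow(588, -1) = Rational(1, 588)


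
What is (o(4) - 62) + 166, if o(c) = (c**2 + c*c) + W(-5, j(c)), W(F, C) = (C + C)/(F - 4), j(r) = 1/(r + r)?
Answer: 4895/36 ≈ 135.97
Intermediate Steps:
j(r) = 1/(2*r)
W(F, C) = 2*C/(-4 + F) (W(F, C) = (2*C)/(-4 + F) = 2*C/(-4 + F))
o(c) = 2*c**2 - 1/(9*c) (o(c) = (c**2 + c*c) + 2*(1/(2*c))/(-4 - 5) = (c**2 + c**2) + 2*(1/(2*c))/(-9) = 2*c**2 + 2*(1/(2*c))*(-1/9) = 2*c**2 - 1/(9*c))
(o(4) - 62) + 166 = ((1/9)*(-1 + 18*4**3)/4 - 62) + 166 = ((1/9)*(1/4)*(-1 + 18*64) - 62) + 166 = ((1/9)*(1/4)*(-1 + 1152) - 62) + 166 = ((1/9)*(1/4)*1151 - 62) + 166 = (1151/36 - 62) + 166 = -1081/36 + 166 = 4895/36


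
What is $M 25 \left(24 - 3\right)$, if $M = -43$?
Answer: $-22575$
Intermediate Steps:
$M 25 \left(24 - 3\right) = \left(-43\right) 25 \left(24 - 3\right) = \left(-1075\right) 21 = -22575$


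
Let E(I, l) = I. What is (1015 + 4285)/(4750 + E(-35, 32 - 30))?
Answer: 1060/943 ≈ 1.1241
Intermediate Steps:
(1015 + 4285)/(4750 + E(-35, 32 - 30)) = (1015 + 4285)/(4750 - 35) = 5300/4715 = 5300*(1/4715) = 1060/943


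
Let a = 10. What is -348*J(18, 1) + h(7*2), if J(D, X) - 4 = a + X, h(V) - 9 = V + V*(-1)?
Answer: -5211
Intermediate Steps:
h(V) = 9 (h(V) = 9 + (V + V*(-1)) = 9 + (V - V) = 9 + 0 = 9)
J(D, X) = 14 + X (J(D, X) = 4 + (10 + X) = 14 + X)
-348*J(18, 1) + h(7*2) = -348*(14 + 1) + 9 = -348*15 + 9 = -5220 + 9 = -5211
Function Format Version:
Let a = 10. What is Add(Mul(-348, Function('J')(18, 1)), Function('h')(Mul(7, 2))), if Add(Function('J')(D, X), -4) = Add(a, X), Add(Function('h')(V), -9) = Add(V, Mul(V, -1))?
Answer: -5211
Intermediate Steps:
Function('h')(V) = 9 (Function('h')(V) = Add(9, Add(V, Mul(V, -1))) = Add(9, Add(V, Mul(-1, V))) = Add(9, 0) = 9)
Function('J')(D, X) = Add(14, X) (Function('J')(D, X) = Add(4, Add(10, X)) = Add(14, X))
Add(Mul(-348, Function('J')(18, 1)), Function('h')(Mul(7, 2))) = Add(Mul(-348, Add(14, 1)), 9) = Add(Mul(-348, 15), 9) = Add(-5220, 9) = -5211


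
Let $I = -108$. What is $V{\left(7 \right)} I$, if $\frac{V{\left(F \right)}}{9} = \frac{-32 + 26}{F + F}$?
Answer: $\frac{2916}{7} \approx 416.57$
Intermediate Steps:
$V{\left(F \right)} = - \frac{27}{F}$ ($V{\left(F \right)} = 9 \frac{-32 + 26}{F + F} = 9 \left(- \frac{6}{2 F}\right) = 9 \left(- 6 \frac{1}{2 F}\right) = 9 \left(- \frac{3}{F}\right) = - \frac{27}{F}$)
$V{\left(7 \right)} I = - \frac{27}{7} \left(-108\right) = \left(-27\right) \frac{1}{7} \left(-108\right) = \left(- \frac{27}{7}\right) \left(-108\right) = \frac{2916}{7}$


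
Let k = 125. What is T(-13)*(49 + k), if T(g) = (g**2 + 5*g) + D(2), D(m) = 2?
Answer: 18444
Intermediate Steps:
T(g) = 2 + g**2 + 5*g (T(g) = (g**2 + 5*g) + 2 = 2 + g**2 + 5*g)
T(-13)*(49 + k) = (2 + (-13)**2 + 5*(-13))*(49 + 125) = (2 + 169 - 65)*174 = 106*174 = 18444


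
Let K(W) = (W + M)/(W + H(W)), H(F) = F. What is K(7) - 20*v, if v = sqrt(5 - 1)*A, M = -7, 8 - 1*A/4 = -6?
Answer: -2240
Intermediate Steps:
A = 56 (A = 32 - 4*(-6) = 32 + 24 = 56)
K(W) = (-7 + W)/(2*W) (K(W) = (W - 7)/(W + W) = (-7 + W)/((2*W)) = (-7 + W)*(1/(2*W)) = (-7 + W)/(2*W))
v = 112 (v = sqrt(5 - 1)*56 = sqrt(4)*56 = 2*56 = 112)
K(7) - 20*v = (1/2)*(-7 + 7)/7 - 20*112 = (1/2)*(1/7)*0 - 2240 = 0 - 2240 = -2240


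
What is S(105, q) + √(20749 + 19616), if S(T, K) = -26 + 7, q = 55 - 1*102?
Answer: -19 + 3*√4485 ≈ 181.91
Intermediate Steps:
q = -47 (q = 55 - 102 = -47)
S(T, K) = -19
S(105, q) + √(20749 + 19616) = -19 + √(20749 + 19616) = -19 + √40365 = -19 + 3*√4485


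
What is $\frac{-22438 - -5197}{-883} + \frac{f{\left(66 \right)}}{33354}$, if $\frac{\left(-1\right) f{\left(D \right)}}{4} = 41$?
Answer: $\frac{287455751}{14725791} \approx 19.521$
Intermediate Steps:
$f{\left(D \right)} = -164$ ($f{\left(D \right)} = \left(-4\right) 41 = -164$)
$\frac{-22438 - -5197}{-883} + \frac{f{\left(66 \right)}}{33354} = \frac{-22438 - -5197}{-883} - \frac{164}{33354} = \left(-22438 + 5197\right) \left(- \frac{1}{883}\right) - \frac{82}{16677} = \left(-17241\right) \left(- \frac{1}{883}\right) - \frac{82}{16677} = \frac{17241}{883} - \frac{82}{16677} = \frac{287455751}{14725791}$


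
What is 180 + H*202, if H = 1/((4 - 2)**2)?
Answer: 461/2 ≈ 230.50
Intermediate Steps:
H = 1/4 (H = 1/(2**2) = 1/4 ≈ 0.25000)
180 + H*202 = 180 + (1/4)*202 = 180 + 101/2 = 461/2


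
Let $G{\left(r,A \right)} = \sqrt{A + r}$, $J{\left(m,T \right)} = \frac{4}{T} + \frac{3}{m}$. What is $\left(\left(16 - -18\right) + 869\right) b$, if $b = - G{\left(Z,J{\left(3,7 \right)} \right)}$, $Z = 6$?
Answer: $- 129 \sqrt{371} \approx -2484.7$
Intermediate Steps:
$J{\left(m,T \right)} = \frac{3}{m} + \frac{4}{T}$
$b = - \frac{\sqrt{371}}{7}$ ($b = - \sqrt{\left(\frac{3}{3} + \frac{4}{7}\right) + 6} = - \sqrt{\left(3 \cdot \frac{1}{3} + 4 \cdot \frac{1}{7}\right) + 6} = - \sqrt{\left(1 + \frac{4}{7}\right) + 6} = - \sqrt{\frac{11}{7} + 6} = - \sqrt{\frac{53}{7}} = - \frac{\sqrt{371}}{7} \approx -2.7516$)
$\left(\left(16 - -18\right) + 869\right) b = \left(\left(16 - -18\right) + 869\right) \left(- \frac{\sqrt{371}}{7}\right) = \left(\left(16 + 18\right) + 869\right) \left(- \frac{\sqrt{371}}{7}\right) = \left(34 + 869\right) \left(- \frac{\sqrt{371}}{7}\right) = 903 \left(- \frac{\sqrt{371}}{7}\right) = - 129 \sqrt{371}$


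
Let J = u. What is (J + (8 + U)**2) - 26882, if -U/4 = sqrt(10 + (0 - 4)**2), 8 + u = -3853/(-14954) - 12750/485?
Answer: -38346467539/1450538 - 64*sqrt(26) ≈ -26762.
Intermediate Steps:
u = -49363263/1450538 (u = -8 + (-3853/(-14954) - 12750/485) = -8 + (-3853*(-1/14954) - 12750*1/485) = -8 + (3853/14954 - 2550/97) = -8 - 37758959/1450538 = -49363263/1450538 ≈ -34.031)
U = -4*sqrt(26) (U = -4*sqrt(10 + (0 - 4)**2) = -4*sqrt(10 + (-4)**2) = -4*sqrt(10 + 16) = -4*sqrt(26) ≈ -20.396)
J = -49363263/1450538 ≈ -34.031
(J + (8 + U)**2) - 26882 = (-49363263/1450538 + (8 - 4*sqrt(26))**2) - 26882 = -39042725779/1450538 + (8 - 4*sqrt(26))**2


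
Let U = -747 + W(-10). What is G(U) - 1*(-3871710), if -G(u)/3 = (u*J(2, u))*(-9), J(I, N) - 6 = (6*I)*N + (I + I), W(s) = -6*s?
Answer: 156604176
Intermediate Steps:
U = -687 (U = -747 - 6*(-10) = -747 + 60 = -687)
J(I, N) = 6 + 2*I + 6*I*N (J(I, N) = 6 + ((6*I)*N + (I + I)) = 6 + (6*I*N + 2*I) = 6 + (2*I + 6*I*N) = 6 + 2*I + 6*I*N)
G(u) = 27*u*(10 + 12*u) (G(u) = -3*u*(6 + 2*2 + 6*2*u)*(-9) = -3*u*(6 + 4 + 12*u)*(-9) = -3*u*(10 + 12*u)*(-9) = -(-27)*u*(10 + 12*u) = 27*u*(10 + 12*u))
G(U) - 1*(-3871710) = 54*(-687)*(5 + 6*(-687)) - 1*(-3871710) = 54*(-687)*(5 - 4122) + 3871710 = 54*(-687)*(-4117) + 3871710 = 152732466 + 3871710 = 156604176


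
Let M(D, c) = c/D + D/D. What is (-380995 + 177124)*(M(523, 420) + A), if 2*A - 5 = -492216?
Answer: 52481383511757/1046 ≈ 5.0173e+10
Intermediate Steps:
A = -492211/2 (A = 5/2 + (½)*(-492216) = 5/2 - 246108 = -492211/2 ≈ -2.4611e+5)
M(D, c) = 1 + c/D (M(D, c) = c/D + 1 = 1 + c/D)
(-380995 + 177124)*(M(523, 420) + A) = (-380995 + 177124)*((523 + 420)/523 - 492211/2) = -203871*((1/523)*943 - 492211/2) = -203871*(943/523 - 492211/2) = -203871*(-257424467/1046) = 52481383511757/1046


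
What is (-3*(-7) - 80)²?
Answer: 3481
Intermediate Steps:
(-3*(-7) - 80)² = (21 - 80)² = (-59)² = 3481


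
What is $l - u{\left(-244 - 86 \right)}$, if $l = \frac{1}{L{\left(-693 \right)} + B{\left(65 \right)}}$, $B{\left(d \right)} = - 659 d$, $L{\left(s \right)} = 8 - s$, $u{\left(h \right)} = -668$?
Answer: $\frac{28145511}{42134} \approx 668.0$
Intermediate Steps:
$l = - \frac{1}{42134}$ ($l = \frac{1}{\left(8 - -693\right) - 42835} = \frac{1}{\left(8 + 693\right) - 42835} = \frac{1}{701 - 42835} = \frac{1}{-42134} = - \frac{1}{42134} \approx -2.3734 \cdot 10^{-5}$)
$l - u{\left(-244 - 86 \right)} = - \frac{1}{42134} - -668 = - \frac{1}{42134} + 668 = \frac{28145511}{42134}$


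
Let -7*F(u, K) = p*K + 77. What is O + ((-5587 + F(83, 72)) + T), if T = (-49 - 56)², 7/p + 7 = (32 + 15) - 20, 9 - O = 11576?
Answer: -30718/5 ≈ -6143.6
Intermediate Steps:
O = -11567 (O = 9 - 1*11576 = 9 - 11576 = -11567)
p = 7/20 (p = 7/(-7 + ((32 + 15) - 20)) = 7/(-7 + (47 - 20)) = 7/(-7 + 27) = 7/20 ≈ 0.35000)
F(u, K) = -11 - K/20 (F(u, K) = -(7*K/20 + 77)/7 = -(77 + 7*K/20)/7 = -11 - K/20)
T = 11025 (T = (-105)² = 11025)
O + ((-5587 + F(83, 72)) + T) = -11567 + ((-5587 + (-11 - 1/20*72)) + 11025) = -11567 + ((-5587 + (-11 - 18/5)) + 11025) = -11567 + ((-5587 - 73/5) + 11025) = -11567 + (-28008/5 + 11025) = -11567 + 27117/5 = -30718/5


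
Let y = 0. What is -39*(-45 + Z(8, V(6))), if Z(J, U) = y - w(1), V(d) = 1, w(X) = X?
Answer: 1794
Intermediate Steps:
Z(J, U) = -1 (Z(J, U) = 0 - 1*1 = 0 - 1 = -1)
-39*(-45 + Z(8, V(6))) = -39*(-45 - 1) = -39*(-46) = 1794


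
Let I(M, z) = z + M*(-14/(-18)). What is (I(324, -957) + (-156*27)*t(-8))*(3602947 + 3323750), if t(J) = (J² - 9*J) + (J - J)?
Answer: -3972717017289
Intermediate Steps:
t(J) = J² - 9*J (t(J) = (J² - 9*J) + 0 = J² - 9*J)
I(M, z) = z + 7*M/9 (I(M, z) = z + M*(-14*(-1/18)) = z + M*(7/9) = z + 7*M/9)
(I(324, -957) + (-156*27)*t(-8))*(3602947 + 3323750) = ((-957 + (7/9)*324) + (-156*27)*(-8*(-9 - 8)))*(3602947 + 3323750) = ((-957 + 252) - (-33696)*(-17))*6926697 = (-705 - 4212*136)*6926697 = (-705 - 572832)*6926697 = -573537*6926697 = -3972717017289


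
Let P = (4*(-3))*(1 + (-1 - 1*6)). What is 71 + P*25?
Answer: 1871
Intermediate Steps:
P = 72 (P = -12*(1 + (-1 - 6)) = -12*(1 - 7) = -12*(-6) = 72)
71 + P*25 = 71 + 72*25 = 71 + 1800 = 1871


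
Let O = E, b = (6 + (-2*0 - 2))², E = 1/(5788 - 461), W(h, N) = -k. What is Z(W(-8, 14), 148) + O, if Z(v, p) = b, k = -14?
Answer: 85233/5327 ≈ 16.000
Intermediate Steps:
W(h, N) = 14 (W(h, N) = -1*(-14) = 14)
E = 1/5327 ≈ 0.00018772
b = 16 (b = (6 + (0 - 2))² = (6 - 2)² = 4² = 16)
Z(v, p) = 16
O = 1/5327 ≈ 0.00018772
Z(W(-8, 14), 148) + O = 16 + 1/5327 = 85233/5327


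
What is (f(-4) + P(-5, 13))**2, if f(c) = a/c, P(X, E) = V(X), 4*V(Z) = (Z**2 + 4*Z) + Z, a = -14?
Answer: 49/4 ≈ 12.250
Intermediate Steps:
V(Z) = Z**2/4 + 5*Z/4 (V(Z) = ((Z**2 + 4*Z) + Z)/4 = (Z**2 + 5*Z)/4 = Z**2/4 + 5*Z/4)
P(X, E) = X*(5 + X)/4
f(c) = -14/c
(f(-4) + P(-5, 13))**2 = (-14/(-4) + (1/4)*(-5)*(5 - 5))**2 = (-14*(-1/4) + (1/4)*(-5)*0)**2 = (7/2 + 0)**2 = (7/2)**2 = 49/4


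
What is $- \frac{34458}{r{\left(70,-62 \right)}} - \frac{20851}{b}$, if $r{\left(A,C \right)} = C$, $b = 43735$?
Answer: $\frac{752863934}{1355785} \approx 555.3$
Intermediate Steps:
$- \frac{34458}{r{\left(70,-62 \right)}} - \frac{20851}{b} = - \frac{34458}{-62} - \frac{20851}{43735} = \left(-34458\right) \left(- \frac{1}{62}\right) - \frac{20851}{43735} = \frac{17229}{31} - \frac{20851}{43735} = \frac{752863934}{1355785}$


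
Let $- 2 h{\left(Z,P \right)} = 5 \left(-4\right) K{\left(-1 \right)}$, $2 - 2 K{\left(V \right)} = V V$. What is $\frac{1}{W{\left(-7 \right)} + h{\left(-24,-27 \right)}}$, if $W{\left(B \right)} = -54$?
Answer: $- \frac{1}{49} \approx -0.020408$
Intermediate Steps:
$K{\left(V \right)} = 1 - \frac{V^{2}}{2}$ ($K{\left(V \right)} = 1 - \frac{V V}{2} = 1 - \frac{V^{2}}{2}$)
$h{\left(Z,P \right)} = 5$ ($h{\left(Z,P \right)} = - \frac{5 \left(-4\right) \left(1 - \frac{\left(-1\right)^{2}}{2}\right)}{2} = - \frac{\left(-20\right) \left(1 - \frac{1}{2}\right)}{2} = - \frac{\left(-20\right) \frac{1}{2}}{2} = \left(- \frac{1}{2}\right) \left(-10\right) = 5$)
$\frac{1}{W{\left(-7 \right)} + h{\left(-24,-27 \right)}} = \frac{1}{-54 + 5} = \frac{1}{-49} = - \frac{1}{49}$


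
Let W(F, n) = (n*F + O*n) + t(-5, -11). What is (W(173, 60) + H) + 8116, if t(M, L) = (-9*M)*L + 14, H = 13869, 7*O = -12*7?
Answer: 31164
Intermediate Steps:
O = -12 (O = (-12*7)/7 = (⅐)*(-84) = -12)
t(M, L) = 14 - 9*L*M (t(M, L) = -9*L*M + 14 = 14 - 9*L*M)
W(F, n) = -481 - 12*n + F*n (W(F, n) = (n*F - 12*n) + (14 - 9*(-11)*(-5)) = (F*n - 12*n) + (14 - 495) = (-12*n + F*n) - 481 = -481 - 12*n + F*n)
(W(173, 60) + H) + 8116 = ((-481 - 12*60 + 173*60) + 13869) + 8116 = ((-481 - 720 + 10380) + 13869) + 8116 = (9179 + 13869) + 8116 = 23048 + 8116 = 31164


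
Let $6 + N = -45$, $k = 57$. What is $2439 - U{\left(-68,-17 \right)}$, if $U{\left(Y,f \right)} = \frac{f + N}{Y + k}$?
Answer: $\frac{26761}{11} \approx 2432.8$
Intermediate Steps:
$N = -51$ ($N = -6 - 45 = -51$)
$U{\left(Y,f \right)} = \frac{-51 + f}{57 + Y}$ ($U{\left(Y,f \right)} = \frac{f - 51}{Y + 57} = \frac{-51 + f}{57 + Y}$)
$2439 - U{\left(-68,-17 \right)} = 2439 - \frac{-51 - 17}{57 - 68} = 2439 - \frac{1}{-11} \left(-68\right) = 2439 - \left(- \frac{1}{11}\right) \left(-68\right) = 2439 - \frac{68}{11} = \frac{26761}{11}$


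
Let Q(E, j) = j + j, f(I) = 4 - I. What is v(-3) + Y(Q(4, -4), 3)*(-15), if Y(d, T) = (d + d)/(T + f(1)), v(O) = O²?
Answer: 49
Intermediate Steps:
Q(E, j) = 2*j
Y(d, T) = 2*d/(3 + T) (Y(d, T) = (d + d)/(T + (4 - 1*1)) = (2*d)/(T + (4 - 1)) = (2*d)/(T + 3) = (2*d)/(3 + T) = 2*d/(3 + T))
v(-3) + Y(Q(4, -4), 3)*(-15) = (-3)² + (2*(2*(-4))/(3 + 3))*(-15) = 9 + (2*(-8)/6)*(-15) = 9 + (2*(-8)*(⅙))*(-15) = 9 - 8/3*(-15) = 9 + 40 = 49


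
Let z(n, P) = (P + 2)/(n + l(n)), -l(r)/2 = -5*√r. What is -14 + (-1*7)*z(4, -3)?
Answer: -329/24 ≈ -13.708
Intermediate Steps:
l(r) = 10*√r (l(r) = -(-10)*√r = 10*√r)
z(n, P) = (2 + P)/(n + 10*√n) (z(n, P) = (P + 2)/(n + 10*√n) = (2 + P)/(n + 10*√n))
-14 + (-1*7)*z(4, -3) = -14 + (-1*7)*((2 - 3)/(4 + 10*√4)) = -14 - 7*(-1)/(4 + 10*2) = -14 - 7*(-1)/(4 + 20) = -14 - 7*(-1)/24 = -14 - 7*(-1/24) = -14 + 7/24 = -329/24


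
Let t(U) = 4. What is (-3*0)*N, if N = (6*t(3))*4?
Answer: 0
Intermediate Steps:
N = 96 (N = (6*4)*4 = 24*4 = 96)
(-3*0)*N = -3*0*96 = 0*96 = 0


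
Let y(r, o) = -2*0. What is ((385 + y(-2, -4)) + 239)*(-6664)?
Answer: -4158336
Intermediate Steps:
y(r, o) = 0
((385 + y(-2, -4)) + 239)*(-6664) = ((385 + 0) + 239)*(-6664) = (385 + 239)*(-6664) = 624*(-6664) = -4158336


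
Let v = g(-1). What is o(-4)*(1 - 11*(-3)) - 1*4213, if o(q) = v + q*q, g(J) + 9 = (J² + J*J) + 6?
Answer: -3703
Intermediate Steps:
g(J) = -3 + 2*J² (g(J) = -9 + ((J² + J*J) + 6) = -9 + ((J² + J²) + 6) = -9 + (2*J² + 6) = -9 + (6 + 2*J²) = -3 + 2*J²)
v = -1 (v = -3 + 2*(-1)² = -3 + 2*1 = -3 + 2 = -1)
o(q) = -1 + q² (o(q) = -1 + q*q = -1 + q²)
o(-4)*(1 - 11*(-3)) - 1*4213 = (-1 + (-4)²)*(1 - 11*(-3)) - 1*4213 = (-1 + 16)*(1 + 33) - 4213 = 15*34 - 4213 = 510 - 4213 = -3703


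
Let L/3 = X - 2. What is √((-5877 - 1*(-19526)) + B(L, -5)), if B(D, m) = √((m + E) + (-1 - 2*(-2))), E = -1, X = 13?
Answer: √(13649 + I*√3) ≈ 116.83 + 0.0074*I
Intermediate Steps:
L = 33 (L = 3*(13 - 2) = 3*11 = 33)
B(D, m) = √(2 + m) (B(D, m) = √((m - 1) + (-1 - 2*(-2))) = √((-1 + m) + (-1 + 4)) = √((-1 + m) + 3) = √(2 + m))
√((-5877 - 1*(-19526)) + B(L, -5)) = √((-5877 - 1*(-19526)) + √(2 - 5)) = √((-5877 + 19526) + √(-3)) = √(13649 + I*√3)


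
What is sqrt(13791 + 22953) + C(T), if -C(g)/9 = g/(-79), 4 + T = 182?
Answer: 1602/79 + 2*sqrt(9186) ≈ 211.97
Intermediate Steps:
T = 178 (T = -4 + 182 = 178)
C(g) = 9*g/79 (C(g) = -9*g/(-79) = -9*g*(-1)/79 = -(-9)*g/79 = 9*g/79)
sqrt(13791 + 22953) + C(T) = sqrt(13791 + 22953) + (9/79)*178 = sqrt(36744) + 1602/79 = 2*sqrt(9186) + 1602/79 = 1602/79 + 2*sqrt(9186)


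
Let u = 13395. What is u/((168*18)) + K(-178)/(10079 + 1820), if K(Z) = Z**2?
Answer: 85066507/11994192 ≈ 7.0923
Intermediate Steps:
u/((168*18)) + K(-178)/(10079 + 1820) = 13395/((168*18)) + (-178)**2/(10079 + 1820) = 13395/3024 + 31684/11899 = 13395*(1/3024) + 31684*(1/11899) = 4465/1008 + 31684/11899 = 85066507/11994192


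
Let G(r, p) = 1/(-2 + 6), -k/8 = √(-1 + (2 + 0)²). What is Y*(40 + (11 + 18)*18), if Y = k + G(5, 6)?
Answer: 281/2 - 4496*√3 ≈ -7646.8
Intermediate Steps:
k = -8*√3 (k = -8*√(-1 + (2 + 0)²) = -8*√(-1 + 2²) = -8*√(-1 + 4) = -8*√3 ≈ -13.856)
G(r, p) = ¼ (G(r, p) = 1/4 = ¼)
Y = ¼ - 8*√3 (Y = -8*√3 + ¼ = ¼ - 8*√3 ≈ -13.606)
Y*(40 + (11 + 18)*18) = (¼ - 8*√3)*(40 + (11 + 18)*18) = (¼ - 8*√3)*(40 + 29*18) = (¼ - 8*√3)*(40 + 522) = (¼ - 8*√3)*562 = 281/2 - 4496*√3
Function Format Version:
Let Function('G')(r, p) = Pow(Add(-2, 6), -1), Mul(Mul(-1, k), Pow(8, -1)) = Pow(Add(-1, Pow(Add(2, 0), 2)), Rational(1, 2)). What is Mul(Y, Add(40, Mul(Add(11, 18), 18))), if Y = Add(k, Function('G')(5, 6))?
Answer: Add(Rational(281, 2), Mul(-4496, Pow(3, Rational(1, 2)))) ≈ -7646.8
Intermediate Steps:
k = Mul(-8, Pow(3, Rational(1, 2))) (k = Mul(-8, Pow(Add(-1, Pow(Add(2, 0), 2)), Rational(1, 2))) = Mul(-8, Pow(Add(-1, Pow(2, 2)), Rational(1, 2))) = Mul(-8, Pow(Add(-1, 4), Rational(1, 2))) = Mul(-8, Pow(3, Rational(1, 2))) ≈ -13.856)
Function('G')(r, p) = Rational(1, 4) (Function('G')(r, p) = Pow(4, -1) = Rational(1, 4))
Y = Add(Rational(1, 4), Mul(-8, Pow(3, Rational(1, 2)))) (Y = Add(Mul(-8, Pow(3, Rational(1, 2))), Rational(1, 4)) = Add(Rational(1, 4), Mul(-8, Pow(3, Rational(1, 2)))) ≈ -13.606)
Mul(Y, Add(40, Mul(Add(11, 18), 18))) = Mul(Add(Rational(1, 4), Mul(-8, Pow(3, Rational(1, 2)))), Add(40, Mul(Add(11, 18), 18))) = Mul(Add(Rational(1, 4), Mul(-8, Pow(3, Rational(1, 2)))), Add(40, Mul(29, 18))) = Mul(Add(Rational(1, 4), Mul(-8, Pow(3, Rational(1, 2)))), Add(40, 522)) = Mul(Add(Rational(1, 4), Mul(-8, Pow(3, Rational(1, 2)))), 562) = Add(Rational(281, 2), Mul(-4496, Pow(3, Rational(1, 2))))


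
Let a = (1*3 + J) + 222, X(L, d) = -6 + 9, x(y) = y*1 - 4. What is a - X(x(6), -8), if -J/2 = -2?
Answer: 226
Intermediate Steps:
x(y) = -4 + y (x(y) = y - 4 = -4 + y)
J = 4 (J = -2*(-2) = 4)
X(L, d) = 3
a = 229 (a = (1*3 + 4) + 222 = (3 + 4) + 222 = 7 + 222 = 229)
a - X(x(6), -8) = 229 - 1*3 = 229 - 3 = 226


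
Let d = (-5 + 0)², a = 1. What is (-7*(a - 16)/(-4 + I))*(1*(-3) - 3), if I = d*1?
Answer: -30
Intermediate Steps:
d = 25 (d = (-5)² = 25)
I = 25 (I = 25*1 = 25)
(-7*(a - 16)/(-4 + I))*(1*(-3) - 3) = (-7*(1 - 16)/(-4 + 25))*(1*(-3) - 3) = (-(-105)/21)*(-3 - 3) = -(-105)/21*(-6) = -7*(-5/7)*(-6) = 5*(-6) = -30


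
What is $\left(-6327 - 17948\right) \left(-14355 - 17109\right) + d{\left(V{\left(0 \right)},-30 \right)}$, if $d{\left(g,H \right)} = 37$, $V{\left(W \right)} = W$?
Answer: $763788637$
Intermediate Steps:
$\left(-6327 - 17948\right) \left(-14355 - 17109\right) + d{\left(V{\left(0 \right)},-30 \right)} = \left(-6327 - 17948\right) \left(-14355 - 17109\right) + 37 = \left(-24275\right) \left(-31464\right) + 37 = 763788600 + 37 = 763788637$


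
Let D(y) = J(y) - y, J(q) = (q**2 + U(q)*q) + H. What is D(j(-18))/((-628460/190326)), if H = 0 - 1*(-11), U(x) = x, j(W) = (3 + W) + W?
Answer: -105726093/157115 ≈ -672.92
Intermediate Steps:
j(W) = 3 + 2*W
H = 11 (H = 0 + 11 = 11)
J(q) = 11 + 2*q**2 (J(q) = (q**2 + q*q) + 11 = (q**2 + q**2) + 11 = 2*q**2 + 11 = 11 + 2*q**2)
D(y) = 11 - y + 2*y**2 (D(y) = (11 + 2*y**2) - y = 11 - y + 2*y**2)
D(j(-18))/((-628460/190326)) = (11 - (3 + 2*(-18)) + 2*(3 + 2*(-18))**2)/((-628460/190326)) = (11 - (3 - 36) + 2*(3 - 36)**2)/((-628460*1/190326)) = (11 - 1*(-33) + 2*(-33)**2)/(-314230/95163) = (11 + 33 + 2*1089)*(-95163/314230) = (11 + 33 + 2178)*(-95163/314230) = 2222*(-95163/314230) = -105726093/157115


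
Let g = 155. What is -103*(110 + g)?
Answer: -27295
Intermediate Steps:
-103*(110 + g) = -103*(110 + 155) = -103*265 = -27295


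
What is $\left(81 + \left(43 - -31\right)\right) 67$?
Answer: $10385$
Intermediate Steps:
$\left(81 + \left(43 - -31\right)\right) 67 = \left(81 + \left(43 + 31\right)\right) 67 = \left(81 + 74\right) 67 = 155 \cdot 67 = 10385$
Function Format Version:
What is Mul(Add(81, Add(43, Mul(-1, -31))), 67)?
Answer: 10385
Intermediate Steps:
Mul(Add(81, Add(43, Mul(-1, -31))), 67) = Mul(Add(81, Add(43, 31)), 67) = Mul(Add(81, 74), 67) = Mul(155, 67) = 10385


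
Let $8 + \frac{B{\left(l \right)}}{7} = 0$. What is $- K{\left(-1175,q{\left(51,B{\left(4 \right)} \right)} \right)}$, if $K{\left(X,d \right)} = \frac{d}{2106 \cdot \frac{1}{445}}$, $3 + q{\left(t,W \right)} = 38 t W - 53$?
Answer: $\frac{24159940}{1053} \approx 22944.0$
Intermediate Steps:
$B{\left(l \right)} = -56$ ($B{\left(l \right)} = -56 + 7 \cdot 0 = -56 + 0 = -56$)
$q{\left(t,W \right)} = -56 + 38 W t$ ($q{\left(t,W \right)} = -3 + \left(38 t W - 53\right) = -3 + \left(38 W t - 53\right) = -3 + \left(-53 + 38 W t\right) = -56 + 38 W t$)
$K{\left(X,d \right)} = \frac{445 d}{2106}$ ($K{\left(X,d \right)} = \frac{d}{2106 \cdot \frac{1}{445}} = \frac{d}{\frac{2106}{445}} = d \frac{445}{2106} = \frac{445 d}{2106}$)
$- K{\left(-1175,q{\left(51,B{\left(4 \right)} \right)} \right)} = - \frac{445 \left(-56 + 38 \left(-56\right) 51\right)}{2106} = - \frac{445 \left(-56 - 108528\right)}{2106} = - \frac{445 \left(-108584\right)}{2106} = \left(-1\right) \left(- \frac{24159940}{1053}\right) = \frac{24159940}{1053}$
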